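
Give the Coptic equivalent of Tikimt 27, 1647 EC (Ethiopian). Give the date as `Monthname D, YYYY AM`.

Paopi 27, 1371 AM

The source date corresponds to 3 November 1654 in the Gregorian calendar (JDN 2325478).
That day falls on 27 Paopi 1371 AM in the Coptic calendar.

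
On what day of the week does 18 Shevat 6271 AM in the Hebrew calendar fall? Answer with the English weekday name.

Tuesday

Equivalently 17 February 2511 Gregorian, JDN 2638231.
JDN 2638231 mod 7 = 1, and JDN 0 was a Monday, so this is a Tuesday.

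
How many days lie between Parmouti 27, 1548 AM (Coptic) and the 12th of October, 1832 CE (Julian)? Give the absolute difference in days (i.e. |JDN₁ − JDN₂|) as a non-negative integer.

First date → JDN 2390308; second date → JDN 2390481.
The interval is |2390308 − 2390481| = 173 days.

173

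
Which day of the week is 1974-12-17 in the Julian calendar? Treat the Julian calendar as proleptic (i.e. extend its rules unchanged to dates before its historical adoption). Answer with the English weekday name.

Equivalently 30 December 1974 Gregorian, JDN 2442412.
2442412 ≡ 0 (mod 7); counting from Monday = 0 gives Monday.

Monday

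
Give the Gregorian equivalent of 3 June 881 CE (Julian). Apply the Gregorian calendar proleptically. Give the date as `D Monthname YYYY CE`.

The Julian–Gregorian offset here is 4 days (Julian trailing).
3 June 881 Julian + 4 days → 7 June 881 Gregorian.

7 June 881 CE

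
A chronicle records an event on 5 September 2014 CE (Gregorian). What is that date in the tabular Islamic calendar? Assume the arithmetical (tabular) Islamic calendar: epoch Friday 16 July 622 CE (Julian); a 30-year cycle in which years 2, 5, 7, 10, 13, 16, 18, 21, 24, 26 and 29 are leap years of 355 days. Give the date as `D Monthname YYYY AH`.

Julian Day Number of the source date = 2456906.
Converting JDN 2456906 to the tabular Islamic calendar gives 10 Dhu al-Qa'dah 1435 AH.

10 Dhu al-Qa'dah 1435 AH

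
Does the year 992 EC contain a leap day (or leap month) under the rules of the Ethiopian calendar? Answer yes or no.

992 mod 4 = 0; in the Ethiopian calendar a year is leap when year mod 4 = 3, so it is a common year.

no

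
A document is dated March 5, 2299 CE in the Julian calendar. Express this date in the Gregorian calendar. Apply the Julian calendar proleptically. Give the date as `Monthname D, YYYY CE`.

For dates in this range the Gregorian date is 15 days ahead of the Julian.
5 March 2299 Julian + 15 days → 20 March 2299 Gregorian.

March 20, 2299 CE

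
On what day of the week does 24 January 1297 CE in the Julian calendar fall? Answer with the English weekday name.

In the proleptic Gregorian calendar this is 31 January 1297 (JDN 2194811).
2194811 ≡ 3 (mod 7); counting from Monday = 0 gives Thursday.

Thursday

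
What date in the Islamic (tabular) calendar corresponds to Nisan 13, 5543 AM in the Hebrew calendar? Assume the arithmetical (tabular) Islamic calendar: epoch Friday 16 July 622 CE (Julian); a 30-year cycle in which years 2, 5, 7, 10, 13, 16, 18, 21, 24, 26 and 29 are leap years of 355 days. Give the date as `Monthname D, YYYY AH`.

Jumada al-Awwal 12, 1197 AH

Julian Day Number of the source date = 2372392.
Converting JDN 2372392 to the tabular Islamic calendar gives 12 Jumada al-Awwal 1197 AH.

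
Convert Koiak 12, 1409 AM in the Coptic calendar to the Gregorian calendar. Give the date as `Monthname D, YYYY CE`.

December 18, 1692 CE

Julian Day Number of the source date = 2339403.
Converting JDN 2339403 to the Gregorian calendar gives 18 December 1692 CE.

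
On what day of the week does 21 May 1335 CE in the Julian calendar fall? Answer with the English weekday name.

Sunday

In the proleptic Gregorian calendar this is 29 May 1335 (JDN 2208807).
2208807 ≡ 6 (mod 7); counting from Monday = 0 gives Sunday.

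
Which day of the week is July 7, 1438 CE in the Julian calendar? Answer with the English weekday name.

Monday

In the proleptic Gregorian calendar this is 16 July 1438 (JDN 2246475).
JDN 2246475 mod 7 = 0, and JDN 0 was a Monday, so this is a Monday.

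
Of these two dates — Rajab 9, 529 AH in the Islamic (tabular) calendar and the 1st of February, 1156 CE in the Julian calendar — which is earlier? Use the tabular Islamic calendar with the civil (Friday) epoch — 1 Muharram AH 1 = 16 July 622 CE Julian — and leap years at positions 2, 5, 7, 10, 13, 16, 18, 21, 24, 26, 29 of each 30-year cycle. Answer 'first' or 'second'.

First date → JDN 2135731; second date → JDN 2143318.
JDN 2135731 < JDN 2143318, so the first date is earlier.

first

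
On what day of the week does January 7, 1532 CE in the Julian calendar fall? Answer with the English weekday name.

Equivalently 17 January 1532 Gregorian, JDN 2280627.
2280627 ≡ 6 (mod 7); counting from Monday = 0 gives Sunday.

Sunday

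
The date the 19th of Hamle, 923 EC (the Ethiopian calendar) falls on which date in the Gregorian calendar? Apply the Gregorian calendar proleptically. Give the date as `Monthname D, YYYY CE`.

Both dates share Julian Day Number 2061299; in the Gregorian calendar that is 18 July 931 CE.

July 18, 931 CE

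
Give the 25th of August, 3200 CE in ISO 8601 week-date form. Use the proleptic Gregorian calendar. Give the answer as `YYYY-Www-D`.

The weekday is Friday (ISO weekday 5).
That Friday belongs to ISO week 34 of ISO year 3200.

3200-W34-5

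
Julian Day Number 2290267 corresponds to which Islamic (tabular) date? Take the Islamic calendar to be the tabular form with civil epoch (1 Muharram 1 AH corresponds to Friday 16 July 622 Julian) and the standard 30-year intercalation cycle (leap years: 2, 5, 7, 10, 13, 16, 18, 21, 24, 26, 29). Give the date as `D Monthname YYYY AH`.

12 Sha'ban 965 AH

JDN 2290267 is 9 June 1558 in the proleptic Gregorian calendar.
In the tabular Islamic calendar that day is 12 Sha'ban 965 AH.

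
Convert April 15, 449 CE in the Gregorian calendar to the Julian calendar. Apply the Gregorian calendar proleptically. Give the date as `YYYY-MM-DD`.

At this point the Julian calendar is 1 day behind the Gregorian.
15 April 449 Gregorian − 1 day → 14 April 449 Julian.

0449-04-14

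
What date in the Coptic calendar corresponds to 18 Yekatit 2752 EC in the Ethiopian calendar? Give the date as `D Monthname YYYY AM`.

Both dates share Julian Day Number 2729191; in the Coptic calendar that is 18 Meshir 2476 AM.

18 Meshir 2476 AM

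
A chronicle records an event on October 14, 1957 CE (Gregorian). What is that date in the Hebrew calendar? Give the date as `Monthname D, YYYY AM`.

Julian Day Number of the source date = 2436126.
Converting JDN 2436126 to the Hebrew calendar gives 19 Tishrei 5718 AM.

Tishrei 19, 5718 AM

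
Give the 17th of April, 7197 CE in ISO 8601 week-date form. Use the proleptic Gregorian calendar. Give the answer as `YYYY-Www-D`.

The weekday is Thursday (ISO weekday 4).
That Thursday belongs to ISO week 16 of ISO year 7197.

7197-W16-4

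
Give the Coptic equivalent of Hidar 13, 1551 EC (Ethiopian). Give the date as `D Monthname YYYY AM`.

Julian Day Number of the source date = 2290430.
Converting JDN 2290430 to the Coptic calendar gives 13 Hathor 1275 AM.

13 Hathor 1275 AM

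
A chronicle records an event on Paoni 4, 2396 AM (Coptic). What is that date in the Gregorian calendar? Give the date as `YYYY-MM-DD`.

Julian Day Number of the source date = 2700077.
Converting JDN 2700077 to the Gregorian calendar gives 16 June 2680 CE.

2680-06-16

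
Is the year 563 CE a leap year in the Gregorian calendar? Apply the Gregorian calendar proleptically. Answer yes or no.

no

563 is not divisible by 4, so it is a common year.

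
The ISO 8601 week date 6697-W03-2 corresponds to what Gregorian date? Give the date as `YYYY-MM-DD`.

ISO week 1 of 6697 is the week containing the first Thursday of 6697.
Week 3, day 2 (Tuesday) lands on 6697-01-19.

6697-01-19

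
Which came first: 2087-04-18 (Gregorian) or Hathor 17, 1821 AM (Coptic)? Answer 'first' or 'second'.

The two dates have Julian Day Numbers 2483429 and 2489861 respectively.
Since 2483429 < 2489861, the first date comes first.

first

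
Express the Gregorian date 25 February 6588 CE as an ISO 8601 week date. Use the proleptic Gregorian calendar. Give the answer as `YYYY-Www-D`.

6588-W09-1

The weekday is Monday (ISO weekday 1).
That Monday belongs to ISO week 9 of ISO year 6588.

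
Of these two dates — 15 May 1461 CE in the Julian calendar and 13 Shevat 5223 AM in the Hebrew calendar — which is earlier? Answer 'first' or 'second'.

first

First date → JDN 2254823; second date → JDN 2255422.
JDN 2254823 < JDN 2255422, so the first date is earlier.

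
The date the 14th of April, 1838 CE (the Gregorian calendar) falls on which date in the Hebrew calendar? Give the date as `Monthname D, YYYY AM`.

Julian Day Number of the source date = 2392479.
Converting JDN 2392479 to the Hebrew calendar gives 19 Nisan 5598 AM.

Nisan 19, 5598 AM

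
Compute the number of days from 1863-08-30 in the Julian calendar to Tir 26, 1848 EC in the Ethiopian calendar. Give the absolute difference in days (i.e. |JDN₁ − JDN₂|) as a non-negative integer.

First date → JDN 2401760; second date → JDN 2398983.
The interval is |2401760 − 2398983| = 2777 days.

2777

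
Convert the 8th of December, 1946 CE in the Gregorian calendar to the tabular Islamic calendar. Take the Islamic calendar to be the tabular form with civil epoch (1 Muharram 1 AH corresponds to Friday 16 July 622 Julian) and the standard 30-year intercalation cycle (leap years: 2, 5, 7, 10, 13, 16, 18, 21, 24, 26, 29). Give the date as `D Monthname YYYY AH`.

Julian Day Number of the source date = 2432163.
Converting JDN 2432163 to the tabular Islamic calendar gives 14 Muharram 1366 AH.

14 Muharram 1366 AH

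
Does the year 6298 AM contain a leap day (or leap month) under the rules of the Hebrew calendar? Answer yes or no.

no

Hebrew year 6298 is year 9 of its 19-year Metonic cycle; leap years are at positions 3, 6, 8, 11, 14, 17, 19, so it is a common year (12 months).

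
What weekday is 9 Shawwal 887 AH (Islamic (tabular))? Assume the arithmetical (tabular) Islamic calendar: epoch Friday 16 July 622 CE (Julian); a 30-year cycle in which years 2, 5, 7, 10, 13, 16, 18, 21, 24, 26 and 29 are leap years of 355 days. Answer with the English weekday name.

This is JDN 2262683 (30 November 1482 Gregorian).
JDN 2262683 mod 7 = 3, and JDN 0 was a Monday, so this is a Thursday.

Thursday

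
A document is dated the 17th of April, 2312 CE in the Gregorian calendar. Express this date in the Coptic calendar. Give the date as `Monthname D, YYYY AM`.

Parmouti 6, 2028 AM

Julian Day Number of the source date = 2565607.
Converting JDN 2565607 to the Coptic calendar gives 6 Parmouti 2028 AM.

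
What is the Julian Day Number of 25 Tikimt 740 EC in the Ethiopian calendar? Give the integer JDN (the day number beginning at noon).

In the proleptic Gregorian calendar the same day is 27 October 747.
JDN 2451545 is 1 January 2000 CE (Gregorian); the target day is −457350 days from there, so JDN = 1994195.

1994195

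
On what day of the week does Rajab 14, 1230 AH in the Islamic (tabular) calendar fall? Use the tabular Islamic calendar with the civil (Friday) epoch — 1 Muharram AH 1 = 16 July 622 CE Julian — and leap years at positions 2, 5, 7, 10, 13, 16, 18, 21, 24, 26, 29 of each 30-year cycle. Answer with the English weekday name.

In the Gregorian calendar this is 22 June 1815 (JDN 2384147).
JDN 2384147 mod 7 = 3, and JDN 0 was a Monday, so this is a Thursday.

Thursday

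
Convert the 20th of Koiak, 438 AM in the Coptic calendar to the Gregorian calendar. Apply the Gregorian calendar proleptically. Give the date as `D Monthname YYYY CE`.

20 December 721 CE

Both dates share Julian Day Number 1984753; in the Gregorian calendar that is 20 December 721 CE.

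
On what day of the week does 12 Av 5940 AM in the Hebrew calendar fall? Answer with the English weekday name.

Friday

Equivalently 4 August 2180 Gregorian, JDN 2517505.
2517505 ≡ 4 (mod 7); counting from Monday = 0 gives Friday.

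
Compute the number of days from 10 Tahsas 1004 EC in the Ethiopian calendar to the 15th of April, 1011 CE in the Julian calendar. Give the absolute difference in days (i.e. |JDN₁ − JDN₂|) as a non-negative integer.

JDN of the first date = 2090666.
JDN of the second date = 2090430.
|2090430 − 2090666| = 236.

236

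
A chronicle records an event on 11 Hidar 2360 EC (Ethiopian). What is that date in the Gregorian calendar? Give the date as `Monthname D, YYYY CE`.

November 24, 2367 CE

Both dates share Julian Day Number 2585916; in the Gregorian calendar that is 24 November 2367 CE.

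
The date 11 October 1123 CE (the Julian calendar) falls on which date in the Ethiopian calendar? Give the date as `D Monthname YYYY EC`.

13 Tikimt 1116 EC

The source date corresponds to 18 October 1123 in the proleptic Gregorian calendar (JDN 2131517).
That day falls on 13 Tikimt 1116 EC in the Ethiopian calendar.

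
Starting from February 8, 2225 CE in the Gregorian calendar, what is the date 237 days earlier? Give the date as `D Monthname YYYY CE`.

16 June 2224 CE

JDN of February 8, 2225 CE = 2533763.
2533763 − 237 = 2533526.
JDN 2533526 in the Gregorian calendar is 16 June 2224 CE.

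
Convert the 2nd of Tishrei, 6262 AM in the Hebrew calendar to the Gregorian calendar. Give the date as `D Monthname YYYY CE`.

Both dates share Julian Day Number 2634790; in the Gregorian calendar that is 16 September 2501 CE.

16 September 2501 CE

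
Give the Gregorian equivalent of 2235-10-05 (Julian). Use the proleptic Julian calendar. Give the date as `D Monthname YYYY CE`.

20 October 2235 CE

The Julian–Gregorian offset here is 15 days (Julian trailing).
5 October 2235 Julian + 15 days → 20 October 2235 Gregorian.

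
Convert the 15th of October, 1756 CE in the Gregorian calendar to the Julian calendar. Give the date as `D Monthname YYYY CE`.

At this point the Julian calendar is 11 days behind the Gregorian.
15 October 1756 Gregorian − 11 days → 4 October 1756 Julian.

4 October 1756 CE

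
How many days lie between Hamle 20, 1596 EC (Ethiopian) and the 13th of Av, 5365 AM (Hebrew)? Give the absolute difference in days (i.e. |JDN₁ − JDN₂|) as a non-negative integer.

369

JDN of the first date = 2307114.
JDN of the second date = 2307483.
|2307483 − 2307114| = 369.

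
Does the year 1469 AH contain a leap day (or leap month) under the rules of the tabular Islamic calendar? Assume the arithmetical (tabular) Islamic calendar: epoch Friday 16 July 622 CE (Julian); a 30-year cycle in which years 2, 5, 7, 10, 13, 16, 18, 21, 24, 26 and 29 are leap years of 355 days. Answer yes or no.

Year 1469 AH is year 29 of its 30-year cycle; leap positions are 2, 5, 7, 10, 13, 16, 18, 21, 24, 26, 29, so it is a leap year (355 days).

yes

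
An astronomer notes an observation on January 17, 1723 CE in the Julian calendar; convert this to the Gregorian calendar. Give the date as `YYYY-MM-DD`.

1723-01-28

The Julian–Gregorian offset here is 11 days (Julian trailing).
17 January 1723 Julian + 11 days → 28 January 1723 Gregorian.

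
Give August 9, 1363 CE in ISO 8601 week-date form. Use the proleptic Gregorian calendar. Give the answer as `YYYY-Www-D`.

The weekday is Tuesday (ISO weekday 2).
That Tuesday belongs to ISO week 32 of ISO year 1363.

1363-W32-2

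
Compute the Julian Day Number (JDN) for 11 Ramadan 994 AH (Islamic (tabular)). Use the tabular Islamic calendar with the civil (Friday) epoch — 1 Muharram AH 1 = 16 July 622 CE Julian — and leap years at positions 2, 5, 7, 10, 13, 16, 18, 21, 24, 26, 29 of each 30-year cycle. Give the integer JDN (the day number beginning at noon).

In the Gregorian calendar the same day is 26 August 1586.
JDN 2451545 is 1 January 2000 CE (Gregorian); the target day is −150973 days from there, so JDN = 2300572.

2300572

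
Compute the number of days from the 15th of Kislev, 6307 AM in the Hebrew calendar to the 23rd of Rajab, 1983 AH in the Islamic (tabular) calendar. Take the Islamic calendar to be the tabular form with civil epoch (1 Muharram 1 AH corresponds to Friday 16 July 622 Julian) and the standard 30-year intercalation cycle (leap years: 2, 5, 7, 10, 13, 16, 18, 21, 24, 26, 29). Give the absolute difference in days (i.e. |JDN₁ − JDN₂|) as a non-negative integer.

316

First date → JDN 2651310; second date → JDN 2650994.
The interval is |2651310 − 2650994| = 316 days.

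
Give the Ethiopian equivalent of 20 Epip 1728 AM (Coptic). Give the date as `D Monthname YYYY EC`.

Both dates share Julian Day Number 2456136; in the Ethiopian calendar that is 20 Hamle 2004 EC.

20 Hamle 2004 EC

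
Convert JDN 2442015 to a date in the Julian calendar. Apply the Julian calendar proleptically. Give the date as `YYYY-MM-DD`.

The Gregorian equivalent of JDN 2442015 is 28 November 1973.
In the Julian calendar that day is 1973-11-15.

1973-11-15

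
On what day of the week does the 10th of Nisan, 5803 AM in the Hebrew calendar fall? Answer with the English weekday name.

Monday

Equivalently 20 April 2043 Gregorian, JDN 2467360.
JDN 2467360 mod 7 = 0, and JDN 0 was a Monday, so this is a Monday.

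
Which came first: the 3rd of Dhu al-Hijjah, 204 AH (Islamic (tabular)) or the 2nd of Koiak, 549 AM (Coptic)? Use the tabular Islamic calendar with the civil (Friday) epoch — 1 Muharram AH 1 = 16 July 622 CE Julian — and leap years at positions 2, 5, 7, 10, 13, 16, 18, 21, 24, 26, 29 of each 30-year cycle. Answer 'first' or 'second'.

first

The two dates have Julian Day Numbers 2020703 and 2025278 respectively.
Since 2020703 < 2025278, the first date comes first.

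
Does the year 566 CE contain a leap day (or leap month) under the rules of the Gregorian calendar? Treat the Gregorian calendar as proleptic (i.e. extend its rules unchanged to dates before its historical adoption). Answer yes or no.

no

566 is not divisible by 4, so it is a common year.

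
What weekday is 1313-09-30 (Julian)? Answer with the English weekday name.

In the proleptic Gregorian calendar this is 8 October 1313 (JDN 2200904).
Since JDN mod 7 = 6 (0 = Monday), the day is Sunday.

Sunday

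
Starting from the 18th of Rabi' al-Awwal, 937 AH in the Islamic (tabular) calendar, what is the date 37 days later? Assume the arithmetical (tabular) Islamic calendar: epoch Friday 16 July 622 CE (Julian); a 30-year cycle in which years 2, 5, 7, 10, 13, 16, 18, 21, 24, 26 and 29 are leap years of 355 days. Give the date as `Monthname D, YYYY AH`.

Rabi' al-Thani 25, 937 AH

Counting 37 days forward from JDN 2280203 reaches JDN 2280240, which is Rabi' al-Thani 25, 937 AH.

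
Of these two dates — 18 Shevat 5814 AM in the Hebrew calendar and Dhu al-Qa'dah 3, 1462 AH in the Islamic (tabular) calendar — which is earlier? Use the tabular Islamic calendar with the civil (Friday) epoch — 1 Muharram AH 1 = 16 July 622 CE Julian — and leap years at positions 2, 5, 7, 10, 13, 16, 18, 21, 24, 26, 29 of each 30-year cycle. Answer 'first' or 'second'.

second

The two dates have Julian Day Numbers 2471295 and 2466467 respectively.
Since 2466467 < 2471295, the second date comes first.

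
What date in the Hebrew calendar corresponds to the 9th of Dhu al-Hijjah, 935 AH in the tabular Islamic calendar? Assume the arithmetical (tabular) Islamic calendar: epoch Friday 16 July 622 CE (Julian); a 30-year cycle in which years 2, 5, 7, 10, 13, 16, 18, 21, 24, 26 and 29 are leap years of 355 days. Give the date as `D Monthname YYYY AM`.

Both dates share Julian Day Number 2279751; in the Hebrew calendar that is 9 Elul 5289 AM.

9 Elul 5289 AM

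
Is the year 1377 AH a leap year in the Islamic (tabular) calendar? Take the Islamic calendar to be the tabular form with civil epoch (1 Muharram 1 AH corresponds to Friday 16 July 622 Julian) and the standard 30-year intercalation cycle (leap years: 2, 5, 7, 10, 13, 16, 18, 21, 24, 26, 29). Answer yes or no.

Year 1377 AH is year 27 of its 30-year cycle; leap positions are 2, 5, 7, 10, 13, 16, 18, 21, 24, 26, 29, so it is a common year (354 days).

no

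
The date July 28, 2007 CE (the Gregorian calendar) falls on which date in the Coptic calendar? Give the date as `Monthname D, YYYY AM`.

Both dates share Julian Day Number 2454310; in the Coptic calendar that is 21 Epip 1723 AM.

Epip 21, 1723 AM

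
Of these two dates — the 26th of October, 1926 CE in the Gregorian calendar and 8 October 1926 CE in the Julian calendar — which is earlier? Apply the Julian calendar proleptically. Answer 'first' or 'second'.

second

Converting both to JDN: 2424815 vs 2424810; the smaller is the second.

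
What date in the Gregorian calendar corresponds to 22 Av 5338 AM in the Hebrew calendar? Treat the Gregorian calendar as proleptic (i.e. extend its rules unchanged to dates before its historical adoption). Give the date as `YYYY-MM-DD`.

1578-08-05

Julian Day Number of the source date = 2297629.
Converting JDN 2297629 to the Gregorian calendar gives 5 August 1578 CE.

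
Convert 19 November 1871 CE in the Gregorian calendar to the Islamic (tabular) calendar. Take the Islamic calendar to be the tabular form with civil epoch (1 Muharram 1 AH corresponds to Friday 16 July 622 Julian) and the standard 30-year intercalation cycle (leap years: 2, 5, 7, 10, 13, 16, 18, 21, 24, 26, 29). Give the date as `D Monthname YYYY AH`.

6 Ramadan 1288 AH

Both dates share Julian Day Number 2404751; in the tabular Islamic calendar that is 6 Ramadan 1288 AH.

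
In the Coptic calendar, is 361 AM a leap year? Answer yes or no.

361 mod 4 = 1; in the Coptic calendar a year is leap when year mod 4 = 3, so it is a common year.

no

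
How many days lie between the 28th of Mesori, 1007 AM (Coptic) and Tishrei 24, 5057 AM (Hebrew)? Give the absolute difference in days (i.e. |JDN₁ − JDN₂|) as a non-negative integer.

1859

JDN of the first date = 2192828.
JDN of the second date = 2194687.
|2194687 − 2192828| = 1859.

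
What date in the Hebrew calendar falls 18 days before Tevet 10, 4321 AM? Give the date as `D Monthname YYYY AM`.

22 Kislev 4321 AM

The starting date is JDN 1925946; 1925946 − 18 = 1925928.
JDN 1925928 corresponds to 22 Kislev 4321 AM.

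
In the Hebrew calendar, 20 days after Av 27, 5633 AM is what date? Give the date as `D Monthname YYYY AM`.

The starting date is JDN 2405391; 2405391 + 20 = 2405411.
JDN 2405411 corresponds to 17 Elul 5633 AM.

17 Elul 5633 AM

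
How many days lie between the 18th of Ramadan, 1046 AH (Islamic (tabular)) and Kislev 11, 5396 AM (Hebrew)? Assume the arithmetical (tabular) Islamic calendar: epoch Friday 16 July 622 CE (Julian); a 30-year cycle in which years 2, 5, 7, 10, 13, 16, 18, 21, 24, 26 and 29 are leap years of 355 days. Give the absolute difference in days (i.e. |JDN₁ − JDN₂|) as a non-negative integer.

First date → JDN 2319006; second date → JDN 2318556.
The interval is |2319006 − 2318556| = 450 days.

450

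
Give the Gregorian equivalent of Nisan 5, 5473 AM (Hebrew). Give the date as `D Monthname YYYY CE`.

1 April 1713 CE

Julian Day Number of the source date = 2346811.
Converting JDN 2346811 to the Gregorian calendar gives 1 April 1713 CE.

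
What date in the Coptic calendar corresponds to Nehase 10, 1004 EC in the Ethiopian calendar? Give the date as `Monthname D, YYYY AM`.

Mesori 10, 728 AM

Julian Day Number of the source date = 2090906.
Converting JDN 2090906 to the Coptic calendar gives 10 Mesori 728 AM.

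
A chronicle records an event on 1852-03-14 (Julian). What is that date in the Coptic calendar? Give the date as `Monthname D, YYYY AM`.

Paremhat 18, 1568 AM

Both dates share Julian Day Number 2397574; in the Coptic calendar that is 18 Paremhat 1568 AM.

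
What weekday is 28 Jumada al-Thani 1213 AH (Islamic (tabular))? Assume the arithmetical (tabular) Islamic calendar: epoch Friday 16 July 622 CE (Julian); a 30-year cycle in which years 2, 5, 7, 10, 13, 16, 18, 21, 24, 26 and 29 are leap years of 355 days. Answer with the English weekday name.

Friday

This is JDN 2378107 (7 December 1798 Gregorian).
JDN 2378107 mod 7 = 4, and JDN 0 was a Monday, so this is a Friday.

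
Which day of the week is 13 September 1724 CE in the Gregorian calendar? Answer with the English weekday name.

Wednesday

Since JDN mod 7 = 2 (0 = Monday), the day is Wednesday.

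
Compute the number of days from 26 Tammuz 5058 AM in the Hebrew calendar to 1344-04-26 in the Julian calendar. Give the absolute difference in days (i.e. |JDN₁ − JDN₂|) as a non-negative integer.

JDN of the first date = 2195340.
JDN of the second date = 2212070.
|2212070 − 2195340| = 16730.

16730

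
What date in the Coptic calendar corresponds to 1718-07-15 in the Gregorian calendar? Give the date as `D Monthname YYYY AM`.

Both dates share Julian Day Number 2348742; in the Coptic calendar that is 10 Epip 1434 AM.

10 Epip 1434 AM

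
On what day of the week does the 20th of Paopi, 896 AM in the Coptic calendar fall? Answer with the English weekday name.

Thursday

Equivalently 25 October 1179 Gregorian, JDN 2151978.
Since JDN mod 7 = 3 (0 = Monday), the day is Thursday.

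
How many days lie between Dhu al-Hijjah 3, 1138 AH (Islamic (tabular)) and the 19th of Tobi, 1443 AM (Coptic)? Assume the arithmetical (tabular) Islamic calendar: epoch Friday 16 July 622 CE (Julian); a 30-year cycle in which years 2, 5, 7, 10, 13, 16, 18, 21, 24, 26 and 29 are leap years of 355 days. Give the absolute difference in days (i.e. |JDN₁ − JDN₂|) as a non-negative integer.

176

First date → JDN 2351682; second date → JDN 2351858.
The interval is |2351682 − 2351858| = 176 days.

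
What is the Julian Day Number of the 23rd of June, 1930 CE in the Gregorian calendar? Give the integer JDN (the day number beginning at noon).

2426151

JDN 2451545 is 1 January 2000 CE (Gregorian); the target day is −25394 days from there, so JDN = 2426151.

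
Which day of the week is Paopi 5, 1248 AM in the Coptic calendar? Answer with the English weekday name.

Tuesday

In the proleptic Gregorian calendar this is 13 October 1531 (JDN 2280531).
2280531 ≡ 1 (mod 7); counting from Monday = 0 gives Tuesday.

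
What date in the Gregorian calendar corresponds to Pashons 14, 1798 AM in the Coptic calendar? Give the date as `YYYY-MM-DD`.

2082-05-22

Both dates share Julian Day Number 2481637; in the Gregorian calendar that is 22 May 2082 CE.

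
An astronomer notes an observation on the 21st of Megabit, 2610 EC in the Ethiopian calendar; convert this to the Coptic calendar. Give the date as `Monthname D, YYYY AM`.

Paremhat 21, 2334 AM

Both dates share Julian Day Number 2677358; in the Coptic calendar that is 21 Paremhat 2334 AM.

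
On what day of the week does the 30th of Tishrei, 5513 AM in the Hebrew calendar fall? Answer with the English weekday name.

In the Gregorian calendar this is 8 October 1752 (JDN 2361246).
2361246 ≡ 6 (mod 7); counting from Monday = 0 gives Sunday.

Sunday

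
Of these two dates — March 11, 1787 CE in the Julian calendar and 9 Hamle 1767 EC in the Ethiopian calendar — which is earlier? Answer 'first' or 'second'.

second

The two dates have Julian Day Numbers 2373829 and 2369560 respectively.
Since 2369560 < 2373829, the second date comes first.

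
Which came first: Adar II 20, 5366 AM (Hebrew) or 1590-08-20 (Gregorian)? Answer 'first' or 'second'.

First date → JDN 2307727; second date → JDN 2302027.
JDN 2302027 < JDN 2307727, so the second date is earlier.

second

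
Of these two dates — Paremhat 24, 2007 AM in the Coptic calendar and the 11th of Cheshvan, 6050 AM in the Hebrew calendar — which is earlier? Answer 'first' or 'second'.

second

First date → JDN 2557924; second date → JDN 2557399.
JDN 2557399 < JDN 2557924, so the second date is earlier.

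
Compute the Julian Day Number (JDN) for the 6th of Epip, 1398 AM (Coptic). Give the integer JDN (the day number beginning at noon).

In the Gregorian calendar the same day is 10 July 1682.
JDN 2451545 is 1 January 2000 CE (Gregorian); the target day is −115956 days from there, so JDN = 2335589.

2335589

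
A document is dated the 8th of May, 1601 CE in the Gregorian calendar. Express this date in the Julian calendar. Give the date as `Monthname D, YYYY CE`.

April 28, 1601 CE

At this point the Julian calendar is 10 days behind the Gregorian.
8 May 1601 Gregorian − 10 days → 28 April 1601 Julian.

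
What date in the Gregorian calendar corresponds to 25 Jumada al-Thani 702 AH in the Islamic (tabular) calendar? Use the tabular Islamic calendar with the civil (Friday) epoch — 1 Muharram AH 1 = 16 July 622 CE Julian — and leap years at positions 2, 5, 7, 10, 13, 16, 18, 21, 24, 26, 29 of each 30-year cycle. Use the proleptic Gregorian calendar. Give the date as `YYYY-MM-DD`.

Both dates share Julian Day Number 2197023; in the Gregorian calendar that is 22 February 1303 CE.

1303-02-22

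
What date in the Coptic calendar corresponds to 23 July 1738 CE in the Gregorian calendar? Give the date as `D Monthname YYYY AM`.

18 Epip 1454 AM

Julian Day Number of the source date = 2356055.
Converting JDN 2356055 to the Coptic calendar gives 18 Epip 1454 AM.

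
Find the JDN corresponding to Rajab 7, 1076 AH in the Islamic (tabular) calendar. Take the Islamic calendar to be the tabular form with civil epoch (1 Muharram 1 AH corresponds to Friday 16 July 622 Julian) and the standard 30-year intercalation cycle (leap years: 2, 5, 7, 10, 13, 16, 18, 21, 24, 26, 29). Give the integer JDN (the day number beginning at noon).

2329567

In the Gregorian calendar the same day is 13 January 1666.
JDN 2451545 is 1 January 2000 CE (Gregorian); the target day is −121978 days from there, so JDN = 2329567.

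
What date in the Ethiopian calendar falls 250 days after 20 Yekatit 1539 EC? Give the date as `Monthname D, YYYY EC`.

Tikimt 24, 1540 EC

Counting 250 days forward from JDN 2286144 reaches JDN 2286394, which is Tikimt 24, 1540 EC.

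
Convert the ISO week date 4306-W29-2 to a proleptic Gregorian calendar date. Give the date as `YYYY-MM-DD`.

ISO week 1 of 4306 is the week containing the first Thursday of 4306.
Week 29, day 2 (Tuesday) lands on 4306-07-17.

4306-07-17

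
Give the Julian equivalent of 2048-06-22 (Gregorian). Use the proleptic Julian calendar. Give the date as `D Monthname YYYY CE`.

For dates in this range the Gregorian date is 13 days ahead of the Julian.
22 June 2048 Gregorian − 13 days → 9 June 2048 Julian.

9 June 2048 CE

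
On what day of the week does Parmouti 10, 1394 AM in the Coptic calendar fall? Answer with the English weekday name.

Friday

In the Gregorian calendar this is 15 April 1678 (JDN 2334042).
2334042 ≡ 4 (mod 7); counting from Monday = 0 gives Friday.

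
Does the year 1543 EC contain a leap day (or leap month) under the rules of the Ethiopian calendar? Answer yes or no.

1543 mod 4 = 3; in the Ethiopian calendar a year is leap when year mod 4 = 3, so it is a leap year.

yes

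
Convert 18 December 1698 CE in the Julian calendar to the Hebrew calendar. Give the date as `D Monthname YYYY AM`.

The source date corresponds to 28 December 1698 in the Gregorian calendar (JDN 2341604).
That day falls on 26 Tevet 5459 AM in the Hebrew calendar.

26 Tevet 5459 AM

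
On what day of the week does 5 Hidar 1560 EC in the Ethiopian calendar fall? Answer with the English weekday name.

In the proleptic Gregorian calendar this is 12 November 1567 (JDN 2293710).
2293710 ≡ 6 (mod 7); counting from Monday = 0 gives Sunday.

Sunday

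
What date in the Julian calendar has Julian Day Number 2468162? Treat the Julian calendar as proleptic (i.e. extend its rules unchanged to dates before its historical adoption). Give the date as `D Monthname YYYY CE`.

17 June 2045 CE

The Gregorian equivalent of JDN 2468162 is 30 June 2045.
In the Julian calendar that day is 17 June 2045 CE.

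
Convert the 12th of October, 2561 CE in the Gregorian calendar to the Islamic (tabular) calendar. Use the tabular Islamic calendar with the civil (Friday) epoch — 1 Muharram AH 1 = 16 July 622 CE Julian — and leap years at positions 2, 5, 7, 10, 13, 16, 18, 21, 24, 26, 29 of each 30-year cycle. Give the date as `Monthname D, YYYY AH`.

Shawwal 1, 1999 AH

Both dates share Julian Day Number 2656731; in the tabular Islamic calendar that is 1 Shawwal 1999 AH.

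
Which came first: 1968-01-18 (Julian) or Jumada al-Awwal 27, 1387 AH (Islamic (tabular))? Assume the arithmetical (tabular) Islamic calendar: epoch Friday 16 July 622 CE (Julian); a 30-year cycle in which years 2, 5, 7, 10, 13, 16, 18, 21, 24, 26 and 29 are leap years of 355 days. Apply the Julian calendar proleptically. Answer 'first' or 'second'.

The two dates have Julian Day Numbers 2439887 and 2439736 respectively.
Since 2439736 < 2439887, the second date comes first.

second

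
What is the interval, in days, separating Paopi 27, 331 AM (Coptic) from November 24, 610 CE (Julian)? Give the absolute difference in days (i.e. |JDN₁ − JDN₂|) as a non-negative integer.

JDN of the first date = 1945618.
JDN of the second date = 1944188.
|1944188 − 1945618| = 1430.

1430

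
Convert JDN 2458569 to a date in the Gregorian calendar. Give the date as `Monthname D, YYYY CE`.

Counting from JDN 2299161 = 15 Oct 1582 gives an offset of 159408 days.

March 26, 2019 CE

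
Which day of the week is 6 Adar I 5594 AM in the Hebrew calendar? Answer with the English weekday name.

In the Gregorian calendar this is 15 February 1834 (JDN 2390960).
2390960 ≡ 5 (mod 7); counting from Monday = 0 gives Saturday.

Saturday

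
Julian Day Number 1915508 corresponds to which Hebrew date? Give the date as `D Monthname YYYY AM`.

The proleptic Gregorian equivalent of JDN 1915508 is 19 May 532.
In the Hebrew calendar that day is 26 Iyar 4292 AM.

26 Iyar 4292 AM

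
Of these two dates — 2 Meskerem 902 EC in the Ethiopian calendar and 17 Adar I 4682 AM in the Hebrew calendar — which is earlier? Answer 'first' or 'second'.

first

Converting both to JDN: 2053312 vs 2057867; the smaller is the first.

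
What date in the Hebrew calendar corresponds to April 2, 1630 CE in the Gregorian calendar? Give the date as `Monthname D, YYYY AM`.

Nisan 20, 5390 AM

Julian Day Number of the source date = 2316497.
Converting JDN 2316497 to the Hebrew calendar gives 20 Nisan 5390 AM.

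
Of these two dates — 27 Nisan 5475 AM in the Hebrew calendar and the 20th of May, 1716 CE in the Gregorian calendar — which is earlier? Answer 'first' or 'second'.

first

First date → JDN 2347570; second date → JDN 2347956.
JDN 2347570 < JDN 2347956, so the first date is earlier.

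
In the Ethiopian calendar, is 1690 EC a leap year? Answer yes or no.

no

1690 mod 4 = 2; in the Ethiopian calendar a year is leap when year mod 4 = 3, so it is a common year.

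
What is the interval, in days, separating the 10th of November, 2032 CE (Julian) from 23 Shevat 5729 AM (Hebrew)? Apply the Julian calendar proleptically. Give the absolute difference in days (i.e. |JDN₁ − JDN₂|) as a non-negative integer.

First date → JDN 2463560; second date → JDN 2440264.
The interval is |2463560 − 2440264| = 23296 days.

23296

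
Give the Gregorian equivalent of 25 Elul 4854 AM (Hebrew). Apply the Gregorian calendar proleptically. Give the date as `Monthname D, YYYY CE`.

Julian Day Number of the source date = 2120893.
Converting JDN 2120893 to the Gregorian calendar gives 15 September 1094 CE.

September 15, 1094 CE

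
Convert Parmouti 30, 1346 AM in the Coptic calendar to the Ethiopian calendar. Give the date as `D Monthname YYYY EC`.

Both dates share Julian Day Number 2316530; in the Ethiopian calendar that is 30 Miyazya 1622 EC.

30 Miyazya 1622 EC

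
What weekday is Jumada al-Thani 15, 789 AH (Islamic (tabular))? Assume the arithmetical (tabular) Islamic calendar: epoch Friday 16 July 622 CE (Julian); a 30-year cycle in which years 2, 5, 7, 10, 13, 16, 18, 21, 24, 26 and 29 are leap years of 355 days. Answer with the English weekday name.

Wednesday

This is JDN 2227843 (11 July 1387 Gregorian).
2227843 ≡ 2 (mod 7); counting from Monday = 0 gives Wednesday.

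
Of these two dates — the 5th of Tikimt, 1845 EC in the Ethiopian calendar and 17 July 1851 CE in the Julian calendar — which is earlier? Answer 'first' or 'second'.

second

The two dates have Julian Day Numbers 2397776 and 2397333 respectively.
Since 2397333 < 2397776, the second date comes first.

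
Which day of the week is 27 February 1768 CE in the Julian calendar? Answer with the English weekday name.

Wednesday

In the Gregorian calendar this is 9 March 1768 (JDN 2366877).
2366877 ≡ 2 (mod 7); counting from Monday = 0 gives Wednesday.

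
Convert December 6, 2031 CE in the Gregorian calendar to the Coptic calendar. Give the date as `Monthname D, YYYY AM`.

Julian Day Number of the source date = 2463207.
Converting JDN 2463207 to the Coptic calendar gives 26 Hathor 1748 AM.

Hathor 26, 1748 AM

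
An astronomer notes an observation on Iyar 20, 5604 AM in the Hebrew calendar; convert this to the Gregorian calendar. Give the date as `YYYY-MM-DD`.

1844-05-09

Julian Day Number of the source date = 2394696.
Converting JDN 2394696 to the Gregorian calendar gives 9 May 1844 CE.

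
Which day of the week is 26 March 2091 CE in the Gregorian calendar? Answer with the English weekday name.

Monday

2484867 ≡ 0 (mod 7); counting from Monday = 0 gives Monday.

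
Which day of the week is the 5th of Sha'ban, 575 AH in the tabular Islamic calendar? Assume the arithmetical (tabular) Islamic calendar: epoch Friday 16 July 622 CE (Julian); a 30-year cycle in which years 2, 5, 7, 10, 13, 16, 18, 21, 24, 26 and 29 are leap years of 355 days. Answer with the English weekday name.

This is JDN 2152057 (12 January 1180 Gregorian).
2152057 ≡ 5 (mod 7); counting from Monday = 0 gives Saturday.

Saturday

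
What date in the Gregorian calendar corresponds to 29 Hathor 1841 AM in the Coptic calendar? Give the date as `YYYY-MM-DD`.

2124-12-09

Both dates share Julian Day Number 2497178; in the Gregorian calendar that is 9 December 2124 CE.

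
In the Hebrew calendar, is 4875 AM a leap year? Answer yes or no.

yes

Hebrew year 4875 is year 11 of its 19-year Metonic cycle; leap years are at positions 3, 6, 8, 11, 14, 17, 19, so it is a leap year (13 months).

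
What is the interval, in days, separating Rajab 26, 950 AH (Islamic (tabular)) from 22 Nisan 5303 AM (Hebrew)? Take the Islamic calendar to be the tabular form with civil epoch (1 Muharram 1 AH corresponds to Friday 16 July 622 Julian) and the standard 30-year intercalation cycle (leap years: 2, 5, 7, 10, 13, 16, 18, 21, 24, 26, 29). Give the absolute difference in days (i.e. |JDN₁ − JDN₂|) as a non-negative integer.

First date → JDN 2284936; second date → JDN 2284724.
The interval is |2284936 − 2284724| = 212 days.

212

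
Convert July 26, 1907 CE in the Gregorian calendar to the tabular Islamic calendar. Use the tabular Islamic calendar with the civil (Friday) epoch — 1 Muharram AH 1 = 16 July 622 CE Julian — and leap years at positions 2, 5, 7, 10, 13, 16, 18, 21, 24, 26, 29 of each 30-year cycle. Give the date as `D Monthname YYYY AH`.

15 Jumada al-Thani 1325 AH

Julian Day Number of the source date = 2417783.
Converting JDN 2417783 to the tabular Islamic calendar gives 15 Jumada al-Thani 1325 AH.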